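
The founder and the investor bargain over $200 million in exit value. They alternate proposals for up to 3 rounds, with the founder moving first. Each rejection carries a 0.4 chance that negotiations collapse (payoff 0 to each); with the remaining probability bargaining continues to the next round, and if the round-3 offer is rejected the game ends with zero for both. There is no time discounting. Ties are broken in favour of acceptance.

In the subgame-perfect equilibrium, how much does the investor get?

48

Round 3 (the founder proposes): the investor will accept anything ≥ 0, so the founder offers 0 and keeps 200.
Round 2 (the investor proposes): rejecting gives the founder an expected 0.6 × 200 = 120. The investor offers 120 and keeps 200 − 120 = 80.
Round 1 (the founder proposes): rejecting gives the investor an expected 0.6 × 80 = 48, so the founder offers 48, keeping 152.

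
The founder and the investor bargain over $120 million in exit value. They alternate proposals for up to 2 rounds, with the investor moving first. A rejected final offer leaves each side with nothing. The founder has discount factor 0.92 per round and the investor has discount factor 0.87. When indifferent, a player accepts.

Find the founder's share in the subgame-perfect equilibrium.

110.4

Round 2 (the founder proposes): the investor will accept anything ≥ 0, so the founder offers 0 and keeps 120.
Round 1 (the investor proposes): the founder can get 120 next round, worth 0.92 × 120 = 110.4 now. The investor offers 110.4 and keeps 120 − 110.4 = 9.6.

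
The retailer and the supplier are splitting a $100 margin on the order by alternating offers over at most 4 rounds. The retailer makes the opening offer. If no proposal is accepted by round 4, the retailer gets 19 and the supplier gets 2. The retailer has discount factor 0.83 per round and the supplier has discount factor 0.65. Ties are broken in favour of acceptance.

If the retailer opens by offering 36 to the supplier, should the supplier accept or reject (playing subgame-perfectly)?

Reject

Round 4 (the supplier proposes): the retailer gets 19 if talks fail, so the supplier offers 19 and keeps 81.
Round 3 (the retailer proposes): the supplier can get 81 next round, worth 0.65 × 81 = 52.65 now. The retailer offers 52.65 and keeps 100 − 52.65 = 47.35.
Round 2 (the supplier proposes): the retailer can get 47.35 next round, worth 0.83 × 47.35 = 39.3005 now; the supplier offers that and keeps 60.6995.
So by rejecting in round 1, the supplier gets 60.6995 next round, worth 0.65 × 60.6995 = 39.454675 now.
Offer 36 < 39.454675, so the supplier rejects.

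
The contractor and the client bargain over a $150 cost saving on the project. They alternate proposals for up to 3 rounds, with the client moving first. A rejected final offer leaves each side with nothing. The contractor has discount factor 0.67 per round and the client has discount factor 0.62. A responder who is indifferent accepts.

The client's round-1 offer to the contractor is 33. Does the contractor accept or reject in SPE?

Work out the contractor's continuation value if the offer is rejected.
Round 3 (the client proposes): the contractor will accept anything ≥ 0, so the client offers 0 and keeps 150.
Round 2 (the contractor proposes): the client can get 150 next round, worth 0.62 × 150 = 93 now, so the contractor offers 93, keeping 57.
So by rejecting in round 1, the contractor gets 57 next round, worth 0.67 × 57 = 38.19 now.
Offer 33 < 38.19, so the contractor rejects.

Reject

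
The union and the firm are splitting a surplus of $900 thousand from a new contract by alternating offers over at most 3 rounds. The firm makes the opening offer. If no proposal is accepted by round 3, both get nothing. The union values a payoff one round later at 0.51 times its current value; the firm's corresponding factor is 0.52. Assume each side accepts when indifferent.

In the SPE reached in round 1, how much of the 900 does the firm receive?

679.68

Round 3 (the firm proposes): rejection yields 0 for the union; the firm offers 0 and keeps 900.
Round 2 (the union proposes): the firm can get 900 next round, worth 0.52 × 900 = 468 now; the union offers that and keeps 432.
Round 1 (the firm proposes): the union can get 432 next round, worth 0.51 × 432 = 220.32 now. The firm offers 220.32 and keeps 900 − 220.32 = 679.68.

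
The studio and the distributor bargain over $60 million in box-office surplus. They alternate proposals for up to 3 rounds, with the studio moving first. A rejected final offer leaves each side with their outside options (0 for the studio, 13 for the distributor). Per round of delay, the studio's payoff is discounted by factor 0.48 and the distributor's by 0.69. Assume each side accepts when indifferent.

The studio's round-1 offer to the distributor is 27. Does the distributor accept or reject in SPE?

Work out the distributor's continuation value if the offer is rejected.
Round 3 (the studio proposes): the distributor gets 13 if talks fail, so the studio offers 13 and keeps 47.
Round 2 (the distributor proposes): the studio can get 47 next round, worth 0.48 × 47 = 22.56 now; the distributor offers that and keeps 37.44.
So by rejecting in round 1, the distributor gets 37.44 next round, worth 0.69 × 37.44 = 25.8336 now.
Offer 27 ≥ 25.8336, so the distributor accepts.

Accept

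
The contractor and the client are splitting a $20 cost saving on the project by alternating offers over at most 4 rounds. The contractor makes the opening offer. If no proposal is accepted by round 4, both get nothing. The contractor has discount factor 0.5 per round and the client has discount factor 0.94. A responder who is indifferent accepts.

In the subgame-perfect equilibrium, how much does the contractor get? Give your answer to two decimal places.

Round 4 (the client proposes): rejection yields 0 for the contractor; the client offers 0 and keeps 20.
Round 3 (the contractor proposes): the client can get 20 next round, worth 0.94 × 20 = 18.8 now, so the contractor offers 18.8, keeping 1.2.
Round 2 (the client proposes): the contractor can get 1.2 next round, worth 0.5 × 1.2 = 0.6 now; the client offers that and keeps 19.4.
Round 1 (the contractor proposes): the client can get 19.4 next round, worth 0.94 × 19.4 = 18.236 now; the contractor offers that and keeps 1.764.

1.76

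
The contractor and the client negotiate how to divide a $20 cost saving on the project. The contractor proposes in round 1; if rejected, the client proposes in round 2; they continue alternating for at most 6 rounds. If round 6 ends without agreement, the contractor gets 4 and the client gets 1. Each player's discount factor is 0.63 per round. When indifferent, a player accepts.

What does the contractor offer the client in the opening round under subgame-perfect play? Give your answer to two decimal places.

Round 6 (the client proposes): the contractor gets 4 if talks fail, so the client offers 4 and keeps 16.
Round 5 (the contractor proposes): the client can get 16 next round, worth 0.63 × 16 = 10.08 now. The contractor offers 10.08 and keeps 20 − 10.08 = 9.92.
Round 4 (the client proposes): the contractor can get 9.92 next round, worth 0.63 × 9.92 = 6.2496 now, so the client offers 6.2496, keeping 13.7504.
Round 3 (the contractor proposes): the client can get 13.7504 next round, worth 0.63 × 13.7504 = 8.662752 now, so the contractor offers 8.662752, keeping 11.337248.
Round 2 (the client proposes): the contractor can get 11.337248 next round, worth 0.63 × 11.337248 = 7.14246624 now. The client offers 7.14246624 and keeps 20 − 7.14246624 = 12.85753376.
Round 1 (the contractor proposes): the client can get 12.85753376 next round, worth 0.63 × 12.85753376 = 8.1002462688 now; the contractor offers that and keeps 11.8997537312.

8.10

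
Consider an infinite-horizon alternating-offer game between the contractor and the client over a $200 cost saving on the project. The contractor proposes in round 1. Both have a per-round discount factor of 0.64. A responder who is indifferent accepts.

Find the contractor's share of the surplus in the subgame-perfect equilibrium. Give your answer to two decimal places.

121.95

Let x be the contractor's share when the contractor proposes and y be the client's share when the client proposes.
The client accepts iff offered ≥ 0.64·y, so x = 200 − 0.64y. Symmetrically y = 200 − 0.64x.
Substituting: x = 200 − 0.64(200 − 0.64x), giving x(1 − 0.64·0.64) = 200(1 − 0.64).
So x = 200 × 0.36 / 0.5904 ≈ 121.9512, and the client receives 200 − x ≈ 78.0488.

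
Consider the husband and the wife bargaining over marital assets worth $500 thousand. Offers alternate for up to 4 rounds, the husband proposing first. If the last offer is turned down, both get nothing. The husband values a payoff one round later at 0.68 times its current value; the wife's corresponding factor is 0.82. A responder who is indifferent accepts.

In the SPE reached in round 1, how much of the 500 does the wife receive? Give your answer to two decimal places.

Round 4 (the wife proposes): the husband will accept anything ≥ 0, so the wife offers 0 and keeps 500.
Round 3 (the husband proposes): the wife can get 500 next round, worth 0.82 × 500 = 410 now. The husband offers 410 and keeps 500 − 410 = 90.
Round 2 (the wife proposes): the husband can get 90 next round, worth 0.68 × 90 = 61.2 now. The wife offers 61.2 and keeps 500 − 61.2 = 438.8.
Round 1 (the husband proposes): the wife can get 438.8 next round, worth 0.82 × 438.8 = 359.816 now, so the husband offers 359.816, keeping 140.184.

359.82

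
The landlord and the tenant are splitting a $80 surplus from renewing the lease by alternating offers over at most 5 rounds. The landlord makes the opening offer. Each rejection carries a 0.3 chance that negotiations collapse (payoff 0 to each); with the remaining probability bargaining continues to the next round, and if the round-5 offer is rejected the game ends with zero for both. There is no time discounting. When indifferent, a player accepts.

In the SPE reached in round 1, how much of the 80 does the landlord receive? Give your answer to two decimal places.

Round 5 (the landlord proposes): rejection yields 0 for the tenant; the landlord offers 0 and keeps 80.
Round 4 (the tenant proposes): rejecting gives the landlord an expected 0.7 × 80 = 56, so the tenant offers 56, keeping 24.
Round 3 (the landlord proposes): rejecting gives the tenant an expected 0.7 × 24 = 16.8, so the landlord offers 16.8, keeping 63.2.
Round 2 (the tenant proposes): rejecting gives the landlord an expected 0.7 × 63.2 = 44.24, so the tenant offers 44.24, keeping 35.76.
Round 1 (the landlord proposes): rejecting gives the tenant an expected 0.7 × 35.76 = 25.032. The landlord offers 25.032 and keeps 80 − 25.032 = 54.968.

54.97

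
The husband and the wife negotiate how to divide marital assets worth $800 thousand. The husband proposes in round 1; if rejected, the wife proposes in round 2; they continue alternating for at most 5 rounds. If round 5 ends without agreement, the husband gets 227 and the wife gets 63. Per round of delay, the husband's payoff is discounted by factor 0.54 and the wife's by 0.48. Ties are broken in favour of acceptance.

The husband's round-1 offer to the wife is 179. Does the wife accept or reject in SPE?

Reject

Round 5 (the husband proposes): the wife gets 63 if talks fail, so the husband offers 63 and keeps 737.
Round 4 (the wife proposes): the husband can get 737 next round, worth 0.54 × 737 = 397.98 now; the wife offers that and keeps 402.02.
Round 3 (the husband proposes): the wife can get 402.02 next round, worth 0.48 × 402.02 = 192.9696 now. The husband offers 192.9696 and keeps 800 − 192.9696 = 607.0304.
Round 2 (the wife proposes): the husband can get 607.0304 next round, worth 0.54 × 607.0304 = 327.796416 now; the wife offers that and keeps 472.203584.
So by rejecting in round 1, the wife gets 472.203584 next round, worth 0.48 × 472.203584 = 226.65772032 now.
Offer 179 < 226.65772032, so the wife rejects.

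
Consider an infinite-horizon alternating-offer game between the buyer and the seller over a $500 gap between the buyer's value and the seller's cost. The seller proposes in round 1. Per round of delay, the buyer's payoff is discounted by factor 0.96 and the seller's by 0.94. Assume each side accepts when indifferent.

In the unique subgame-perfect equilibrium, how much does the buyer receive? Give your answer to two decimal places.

295.08

In a stationary SPE each proposer offers the other exactly their discounted continuation value.
If the seller keeps x when proposing and the buyer keeps y when proposing, then x = 500 − 0.96y and y = 500 − 0.94x.
Solving: x = 500(1 − 0.96) / (1 − 0.94·0.96) = 20 / 0.0976 ≈ 204.9180.
The buyer gets 500 − 204.9180 ≈ 295.0820.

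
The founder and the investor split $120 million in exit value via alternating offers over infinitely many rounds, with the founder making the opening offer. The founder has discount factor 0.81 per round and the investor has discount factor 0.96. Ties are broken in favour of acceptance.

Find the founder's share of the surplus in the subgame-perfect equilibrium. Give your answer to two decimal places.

21.58

When the founder proposes, the investor accepts any offer worth at least 0.96 times what the investor would get by proposing next round; and vice versa.
This gives x = 120 − 0.96y and y = 120 − 0.81x, where x and y are each side's share when it proposes.
Hence (1 − 0.96·0.81)x = 120(1 − 0.96), i.e. 0.2224·x = 4.8.
x ≈ 21.5827; the investor's share is 120 − x ≈ 98.4173.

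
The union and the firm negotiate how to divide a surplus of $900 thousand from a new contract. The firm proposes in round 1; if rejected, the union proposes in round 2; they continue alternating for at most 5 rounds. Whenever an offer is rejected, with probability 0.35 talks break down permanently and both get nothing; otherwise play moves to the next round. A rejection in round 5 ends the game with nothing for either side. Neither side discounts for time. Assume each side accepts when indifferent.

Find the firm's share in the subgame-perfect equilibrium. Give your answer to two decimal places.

Round 5 (the firm proposes): rejection yields 0 for the union; the firm offers 0 and keeps 900.
Round 4 (the union proposes): rejecting gives the firm an expected 0.65 × 900 = 585; the union offers that and keeps 315.
Round 3 (the firm proposes): rejecting gives the union an expected 0.65 × 315 = 204.75. The firm offers 204.75 and keeps 900 − 204.75 = 695.25.
Round 2 (the union proposes): rejecting gives the firm an expected 0.65 × 695.25 = 451.9125; the union offers that and keeps 448.0875.
Round 1 (the firm proposes): rejecting gives the union an expected 0.65 × 448.0875 = 291.256875; the firm offers that and keeps 608.743125.

608.74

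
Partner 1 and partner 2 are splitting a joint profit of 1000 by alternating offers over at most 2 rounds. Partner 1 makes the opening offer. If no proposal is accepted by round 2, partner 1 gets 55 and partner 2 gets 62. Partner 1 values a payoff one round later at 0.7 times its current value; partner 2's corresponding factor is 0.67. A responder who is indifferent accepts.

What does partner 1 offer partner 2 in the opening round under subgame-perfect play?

633.15

By backward induction:
Round 2 (partner 2 proposes): partner 1 gets 55 if talks fail, so partner 2 offers 55 and keeps 945.
Round 1 (partner 1 proposes): partner 2 can get 945 next round, worth 0.67 × 945 = 633.15 now. Partner 1 offers 633.15 and keeps 1000 − 633.15 = 366.85.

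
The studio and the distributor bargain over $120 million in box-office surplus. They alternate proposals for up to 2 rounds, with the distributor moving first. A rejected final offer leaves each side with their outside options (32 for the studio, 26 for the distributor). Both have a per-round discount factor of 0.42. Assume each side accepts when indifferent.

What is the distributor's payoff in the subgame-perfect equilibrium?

Round 2 (the studio proposes): the distributor gets 26 if talks fail, so the studio offers 26 and keeps 94.
Round 1 (the distributor proposes): the studio can get 94 next round, worth 0.42 × 94 = 39.48 now. The distributor offers 39.48 and keeps 120 − 39.48 = 80.52.

80.52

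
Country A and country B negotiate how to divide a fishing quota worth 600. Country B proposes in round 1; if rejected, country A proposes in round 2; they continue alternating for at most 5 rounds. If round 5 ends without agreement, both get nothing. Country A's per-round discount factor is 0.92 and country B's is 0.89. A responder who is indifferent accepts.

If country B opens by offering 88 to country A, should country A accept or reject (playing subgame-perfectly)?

Round 5 (country B proposes): country A will accept anything ≥ 0, so country B offers 0 and keeps 600.
Round 4 (country A proposes): country B can get 600 next round, worth 0.89 × 600 = 534 now, so country A offers 534, keeping 66.
Round 3 (country B proposes): country A can get 66 next round, worth 0.92 × 66 = 60.72 now; country B offers that and keeps 539.28.
Round 2 (country A proposes): country B can get 539.28 next round, worth 0.89 × 539.28 = 479.9592 now; country A offers that and keeps 120.0408.
So by rejecting in round 1, country A gets 120.0408 next round, worth 0.92 × 120.0408 = 110.437536 now.
Offer 88 < 110.437536, so country A rejects.

Reject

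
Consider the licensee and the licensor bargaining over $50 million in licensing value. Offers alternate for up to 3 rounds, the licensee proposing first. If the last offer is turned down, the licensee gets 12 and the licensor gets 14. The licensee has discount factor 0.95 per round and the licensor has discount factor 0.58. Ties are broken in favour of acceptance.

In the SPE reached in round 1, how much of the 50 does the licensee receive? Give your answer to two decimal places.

40.84

Round 3 (the licensee proposes): the licensor gets 14 if talks fail, so the licensee offers 14 and keeps 36.
Round 2 (the licensor proposes): the licensee can get 36 next round, worth 0.95 × 36 = 34.2 now. The licensor offers 34.2 and keeps 50 − 34.2 = 15.8.
Round 1 (the licensee proposes): the licensor can get 15.8 next round, worth 0.58 × 15.8 = 9.164 now. The licensee offers 9.164 and keeps 50 − 9.164 = 40.836.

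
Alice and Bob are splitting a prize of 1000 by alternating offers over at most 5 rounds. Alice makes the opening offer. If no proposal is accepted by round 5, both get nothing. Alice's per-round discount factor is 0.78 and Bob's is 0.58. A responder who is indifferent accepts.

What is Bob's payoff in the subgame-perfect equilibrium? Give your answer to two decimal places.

185.33

Round 5 (Alice proposes): Bob will accept anything ≥ 0, so Alice offers 0 and keeps 1000.
Round 4 (Bob proposes): Alice can get 1000 next round, worth 0.78 × 1000 = 780 now. Bob offers 780 and keeps 1000 − 780 = 220.
Round 3 (Alice proposes): Bob can get 220 next round, worth 0.58 × 220 = 127.6 now; Alice offers that and keeps 872.4.
Round 2 (Bob proposes): Alice can get 872.4 next round, worth 0.78 × 872.4 = 680.472 now, so Bob offers 680.472, keeping 319.528.
Round 1 (Alice proposes): Bob can get 319.528 next round, worth 0.58 × 319.528 = 185.32624 now, so Alice offers 185.32624, keeping 814.67376.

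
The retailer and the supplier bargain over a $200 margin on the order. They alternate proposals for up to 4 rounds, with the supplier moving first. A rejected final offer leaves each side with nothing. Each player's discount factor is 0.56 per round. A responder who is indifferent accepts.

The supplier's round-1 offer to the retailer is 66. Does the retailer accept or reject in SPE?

Reject

Work out the retailer's continuation value if the offer is rejected.
Round 4 (the retailer proposes): the supplier will accept anything ≥ 0, so the retailer offers 0 and keeps 200.
Round 3 (the supplier proposes): the retailer can get 200 next round, worth 0.56 × 200 = 112 now, so the supplier offers 112, keeping 88.
Round 2 (the retailer proposes): the supplier can get 88 next round, worth 0.56 × 88 = 49.28 now, so the retailer offers 49.28, keeping 150.72.
So by rejecting in round 1, the retailer gets 150.72 next round, worth 0.56 × 150.72 = 84.4032 now.
Offer 66 < 84.4032, so the retailer rejects.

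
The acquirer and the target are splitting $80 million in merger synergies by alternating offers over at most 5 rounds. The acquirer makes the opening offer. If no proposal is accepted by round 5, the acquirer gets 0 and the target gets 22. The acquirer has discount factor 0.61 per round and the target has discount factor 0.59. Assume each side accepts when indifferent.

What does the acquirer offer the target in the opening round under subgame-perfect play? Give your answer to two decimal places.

27.88

Solve by backward induction from round 5.
Round 5 (the acquirer proposes): the target gets 22 if talks fail, so the acquirer offers 22 and keeps 58.
Round 4 (the target proposes): the acquirer can get 58 next round, worth 0.61 × 58 = 35.38 now; the target offers that and keeps 44.62.
Round 3 (the acquirer proposes): the target can get 44.62 next round, worth 0.59 × 44.62 = 26.3258 now; the acquirer offers that and keeps 53.6742.
Round 2 (the target proposes): the acquirer can get 53.6742 next round, worth 0.61 × 53.6742 = 32.741262 now; the target offers that and keeps 47.258738.
Round 1 (the acquirer proposes): the target can get 47.258738 next round, worth 0.59 × 47.258738 = 27.88265542 now. The acquirer offers 27.88265542 and keeps 80 − 27.88265542 = 52.11734458.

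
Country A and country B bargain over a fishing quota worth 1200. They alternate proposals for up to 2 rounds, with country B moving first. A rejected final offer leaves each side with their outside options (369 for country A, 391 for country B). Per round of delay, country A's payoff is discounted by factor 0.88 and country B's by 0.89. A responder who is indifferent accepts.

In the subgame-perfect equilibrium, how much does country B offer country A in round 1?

711.92

Round 2 (country A proposes): country B gets 391 if talks fail, so country A offers 391 and keeps 809.
Round 1 (country B proposes): country A can get 809 next round, worth 0.88 × 809 = 711.92 now; country B offers that and keeps 488.08.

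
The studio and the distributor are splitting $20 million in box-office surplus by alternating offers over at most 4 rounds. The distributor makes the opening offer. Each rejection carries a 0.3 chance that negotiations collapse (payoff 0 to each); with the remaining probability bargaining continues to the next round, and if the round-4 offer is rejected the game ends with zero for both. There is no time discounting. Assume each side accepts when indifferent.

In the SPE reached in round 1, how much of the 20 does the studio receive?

11.06

Round 4 (the studio proposes): the distributor will accept anything ≥ 0, so the studio offers 0 and keeps 20.
Round 3 (the distributor proposes): rejecting gives the studio an expected 0.7 × 20 = 14. The distributor offers 14 and keeps 20 − 14 = 6.
Round 2 (the studio proposes): rejecting gives the distributor an expected 0.7 × 6 = 4.2; the studio offers that and keeps 15.8.
Round 1 (the distributor proposes): rejecting gives the studio an expected 0.7 × 15.8 = 11.06, so the distributor offers 11.06, keeping 8.94.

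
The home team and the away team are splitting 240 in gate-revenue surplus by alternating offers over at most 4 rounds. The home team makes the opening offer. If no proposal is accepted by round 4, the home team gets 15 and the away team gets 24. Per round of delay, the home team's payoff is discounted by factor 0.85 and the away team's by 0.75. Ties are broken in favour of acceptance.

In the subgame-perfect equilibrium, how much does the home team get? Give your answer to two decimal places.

105.42

Round 4 (the away team proposes): the home team gets 15 if talks fail, so the away team offers 15 and keeps 225.
Round 3 (the home team proposes): the away team can get 225 next round, worth 0.75 × 225 = 168.75 now; the home team offers that and keeps 71.25.
Round 2 (the away team proposes): the home team can get 71.25 next round, worth 0.85 × 71.25 = 60.5625 now. The away team offers 60.5625 and keeps 240 − 60.5625 = 179.4375.
Round 1 (the home team proposes): the away team can get 179.4375 next round, worth 0.75 × 179.4375 = 134.578125 now; the home team offers that and keeps 105.421875.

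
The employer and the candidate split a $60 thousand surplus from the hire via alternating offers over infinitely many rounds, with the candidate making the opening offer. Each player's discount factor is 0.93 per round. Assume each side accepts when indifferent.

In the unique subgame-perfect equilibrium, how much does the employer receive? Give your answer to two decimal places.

Let x be the candidate's share when the candidate proposes and y be the employer's share when the employer proposes.
The employer accepts iff offered ≥ 0.93·y, so x = 60 − 0.93y. Symmetrically y = 60 − 0.93x.
Substituting: x = 60 − 0.93(60 − 0.93x), giving x(1 − 0.93·0.93) = 60(1 − 0.93).
So x = 60 × 0.07 / 0.1351 ≈ 31.0881, and the employer receives 60 − x ≈ 28.9119.

28.91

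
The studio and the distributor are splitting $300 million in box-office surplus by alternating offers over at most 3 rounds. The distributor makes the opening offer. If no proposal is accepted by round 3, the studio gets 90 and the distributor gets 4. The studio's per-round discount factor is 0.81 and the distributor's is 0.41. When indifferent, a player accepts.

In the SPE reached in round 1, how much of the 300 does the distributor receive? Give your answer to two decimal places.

Round 3 (the distributor proposes): the studio gets 90 if talks fail, so the distributor offers 90 and keeps 210.
Round 2 (the studio proposes): the distributor can get 210 next round, worth 0.41 × 210 = 86.1 now. The studio offers 86.1 and keeps 300 − 86.1 = 213.9.
Round 1 (the distributor proposes): the studio can get 213.9 next round, worth 0.81 × 213.9 = 173.259 now. The distributor offers 173.259 and keeps 300 − 173.259 = 126.741.

126.74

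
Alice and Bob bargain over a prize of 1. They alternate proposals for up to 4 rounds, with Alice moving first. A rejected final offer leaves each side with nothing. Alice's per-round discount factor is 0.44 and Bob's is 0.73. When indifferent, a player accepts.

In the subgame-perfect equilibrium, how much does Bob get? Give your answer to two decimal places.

0.64

Work backward from the last round.
Round 4 (Bob proposes): rejection yields 0 for Alice; Bob offers 0 and keeps 1.
Round 3 (Alice proposes): Bob can get 1 next round, worth 0.73 × 1 = 0.73 now; Alice offers that and keeps 0.27.
Round 2 (Bob proposes): Alice can get 0.27 next round, worth 0.44 × 0.27 = 0.1188 now; Bob offers that and keeps 0.8812.
Round 1 (Alice proposes): Bob can get 0.8812 next round, worth 0.73 × 0.8812 = 0.643276 now. Alice offers 0.643276 and keeps 1 − 0.643276 = 0.356724.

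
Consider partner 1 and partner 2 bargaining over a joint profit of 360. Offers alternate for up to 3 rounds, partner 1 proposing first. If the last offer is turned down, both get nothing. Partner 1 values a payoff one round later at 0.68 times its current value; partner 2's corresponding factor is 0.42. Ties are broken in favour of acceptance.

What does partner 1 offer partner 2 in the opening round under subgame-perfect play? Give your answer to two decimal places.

48.38

Round 3 (partner 1 proposes): rejection yields 0 for partner 2; partner 1 offers 0 and keeps 360.
Round 2 (partner 2 proposes): partner 1 can get 360 next round, worth 0.68 × 360 = 244.8 now; partner 2 offers that and keeps 115.2.
Round 1 (partner 1 proposes): partner 2 can get 115.2 next round, worth 0.42 × 115.2 = 48.384 now, so partner 1 offers 48.384, keeping 311.616.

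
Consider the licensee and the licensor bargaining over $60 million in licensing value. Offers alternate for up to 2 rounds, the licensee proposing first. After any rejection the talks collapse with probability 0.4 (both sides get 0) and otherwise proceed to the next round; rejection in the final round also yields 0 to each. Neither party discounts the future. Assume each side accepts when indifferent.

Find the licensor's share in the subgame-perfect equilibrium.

Round 2 (the licensor proposes): the licensee will accept anything ≥ 0, so the licensor offers 0 and keeps 60.
Round 1 (the licensee proposes): rejecting gives the licensor an expected 0.6 × 60 = 36. The licensee offers 36 and keeps 60 − 36 = 24.

36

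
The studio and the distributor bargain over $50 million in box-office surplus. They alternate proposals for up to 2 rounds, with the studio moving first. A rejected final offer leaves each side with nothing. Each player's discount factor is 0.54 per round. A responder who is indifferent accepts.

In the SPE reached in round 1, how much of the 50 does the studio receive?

23

Solve by backward induction from round 2.
Round 2 (the distributor proposes): the studio will accept anything ≥ 0, so the distributor offers 0 and keeps 50.
Round 1 (the studio proposes): the distributor can get 50 next round, worth 0.54 × 50 = 27 now, so the studio offers 27, keeping 23.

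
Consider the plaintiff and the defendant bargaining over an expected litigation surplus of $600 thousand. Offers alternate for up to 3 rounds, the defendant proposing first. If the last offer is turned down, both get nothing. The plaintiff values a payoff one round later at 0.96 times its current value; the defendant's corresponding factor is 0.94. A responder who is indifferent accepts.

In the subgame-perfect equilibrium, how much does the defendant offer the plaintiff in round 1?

34.56

Round 3 (the defendant proposes): the plaintiff will accept anything ≥ 0, so the defendant offers 0 and keeps 600.
Round 2 (the plaintiff proposes): the defendant can get 600 next round, worth 0.94 × 600 = 564 now, so the plaintiff offers 564, keeping 36.
Round 1 (the defendant proposes): the plaintiff can get 36 next round, worth 0.96 × 36 = 34.56 now, so the defendant offers 34.56, keeping 565.44.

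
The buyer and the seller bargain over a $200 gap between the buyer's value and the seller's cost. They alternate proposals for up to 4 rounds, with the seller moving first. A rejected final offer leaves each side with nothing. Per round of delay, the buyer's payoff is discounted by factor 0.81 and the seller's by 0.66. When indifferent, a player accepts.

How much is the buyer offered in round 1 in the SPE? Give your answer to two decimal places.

141.69

Round 4 (the buyer proposes): the seller will accept anything ≥ 0, so the buyer offers 0 and keeps 200.
Round 3 (the seller proposes): the buyer can get 200 next round, worth 0.81 × 200 = 162 now, so the seller offers 162, keeping 38.
Round 2 (the buyer proposes): the seller can get 38 next round, worth 0.66 × 38 = 25.08 now; the buyer offers that and keeps 174.92.
Round 1 (the seller proposes): the buyer can get 174.92 next round, worth 0.81 × 174.92 = 141.6852 now, so the seller offers 141.6852, keeping 58.3148.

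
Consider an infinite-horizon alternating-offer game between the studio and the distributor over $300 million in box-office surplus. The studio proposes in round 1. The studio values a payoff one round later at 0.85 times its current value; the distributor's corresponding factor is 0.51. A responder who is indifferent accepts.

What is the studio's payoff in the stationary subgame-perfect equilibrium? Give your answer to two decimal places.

Let x be the studio's share when the studio proposes and y be the distributor's share when the distributor proposes.
The distributor accepts iff offered ≥ 0.51·y, so x = 300 − 0.51y. Symmetrically y = 300 − 0.85x.
Substituting: x = 300 − 0.51(300 − 0.85x), giving x(1 − 0.85·0.51) = 300(1 − 0.51).
So x = 300 × 0.49 / 0.5665 ≈ 259.4881, and the distributor receives 300 − x ≈ 40.5119.

259.49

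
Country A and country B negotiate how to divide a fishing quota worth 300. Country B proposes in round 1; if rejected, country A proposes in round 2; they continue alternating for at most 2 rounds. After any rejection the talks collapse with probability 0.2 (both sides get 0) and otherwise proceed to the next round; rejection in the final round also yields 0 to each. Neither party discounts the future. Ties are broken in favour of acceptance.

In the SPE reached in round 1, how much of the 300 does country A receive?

240

Round 2 (country A proposes): rejection yields 0 for country B; country A offers 0 and keeps 300.
Round 1 (country B proposes): rejecting gives country A an expected 0.8 × 300 = 240. Country B offers 240 and keeps 300 − 240 = 60.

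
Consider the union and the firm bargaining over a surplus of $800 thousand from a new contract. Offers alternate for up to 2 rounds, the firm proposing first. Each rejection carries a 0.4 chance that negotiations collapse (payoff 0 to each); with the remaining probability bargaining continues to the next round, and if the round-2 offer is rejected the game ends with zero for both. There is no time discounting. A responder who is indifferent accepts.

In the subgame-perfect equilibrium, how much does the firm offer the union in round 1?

By backward induction:
Round 2 (the union proposes): the firm will accept anything ≥ 0, so the union offers 0 and keeps 800.
Round 1 (the firm proposes): rejecting gives the union an expected 0.6 × 800 = 480. The firm offers 480 and keeps 800 − 480 = 320.

480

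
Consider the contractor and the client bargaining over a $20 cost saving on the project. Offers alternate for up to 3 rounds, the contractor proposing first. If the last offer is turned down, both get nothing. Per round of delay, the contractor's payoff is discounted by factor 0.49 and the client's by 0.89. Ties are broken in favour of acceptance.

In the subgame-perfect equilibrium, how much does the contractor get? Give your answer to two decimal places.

10.92

Round 3 (the contractor proposes): the client will accept anything ≥ 0, so the contractor offers 0 and keeps 20.
Round 2 (the client proposes): the contractor can get 20 next round, worth 0.49 × 20 = 9.8 now; the client offers that and keeps 10.2.
Round 1 (the contractor proposes): the client can get 10.2 next round, worth 0.89 × 10.2 = 9.078 now. The contractor offers 9.078 and keeps 20 − 9.078 = 10.922.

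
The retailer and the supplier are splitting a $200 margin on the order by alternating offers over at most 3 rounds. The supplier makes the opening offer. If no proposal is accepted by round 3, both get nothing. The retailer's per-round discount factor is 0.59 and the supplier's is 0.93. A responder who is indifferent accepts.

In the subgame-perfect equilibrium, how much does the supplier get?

191.74

Work backward from the last round.
Round 3 (the supplier proposes): rejection yields 0 for the retailer; the supplier offers 0 and keeps 200.
Round 2 (the retailer proposes): the supplier can get 200 next round, worth 0.93 × 200 = 186 now, so the retailer offers 186, keeping 14.
Round 1 (the supplier proposes): the retailer can get 14 next round, worth 0.59 × 14 = 8.26 now. The supplier offers 8.26 and keeps 200 − 8.26 = 191.74.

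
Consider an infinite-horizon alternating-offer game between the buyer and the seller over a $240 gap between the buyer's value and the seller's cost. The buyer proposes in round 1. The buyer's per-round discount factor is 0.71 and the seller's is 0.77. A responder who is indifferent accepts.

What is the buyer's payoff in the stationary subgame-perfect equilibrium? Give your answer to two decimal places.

121.77

When the buyer proposes, the seller accepts any offer worth at least 0.77 times what the seller would get by proposing next round; and vice versa.
This gives x = 240 − 0.77y and y = 240 − 0.71x, where x and y are each side's share when it proposes.
Hence (1 − 0.77·0.71)x = 240(1 − 0.77), i.e. 0.4533·x = 55.2.
x ≈ 121.7737; the seller's share is 240 − x ≈ 118.2263.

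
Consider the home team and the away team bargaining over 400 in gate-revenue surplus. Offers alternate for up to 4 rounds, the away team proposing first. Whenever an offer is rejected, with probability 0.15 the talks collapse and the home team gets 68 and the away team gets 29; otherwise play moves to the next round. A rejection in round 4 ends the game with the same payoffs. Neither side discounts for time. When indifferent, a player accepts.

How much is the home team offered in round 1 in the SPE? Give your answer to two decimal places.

292.71

By backward induction:
Round 4 (the home team proposes): the away team gets 29 if talks fail, so the home team offers 29 and keeps 371.
Round 3 (the away team proposes): rejecting gives the home team an expected 0.85 × 371 + 0.15 × 68 = 325.55; the away team offers that and keeps 74.45.
Round 2 (the home team proposes): rejecting gives the away team an expected 0.85 × 74.45 + 0.15 × 29 = 67.6325, so the home team offers 67.6325, keeping 332.3675.
Round 1 (the away team proposes): rejecting gives the home team an expected 0.85 × 332.3675 + 0.15 × 68 = 292.712375; the away team offers that and keeps 107.287625.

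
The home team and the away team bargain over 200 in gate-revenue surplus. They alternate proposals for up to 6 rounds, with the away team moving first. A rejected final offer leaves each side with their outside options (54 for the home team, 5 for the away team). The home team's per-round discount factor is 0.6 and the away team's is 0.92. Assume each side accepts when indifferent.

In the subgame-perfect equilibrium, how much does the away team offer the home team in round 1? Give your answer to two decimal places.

Round 6 (the home team proposes): the away team gets 5 if talks fail, so the home team offers 5 and keeps 195.
Round 5 (the away team proposes): the home team can get 195 next round, worth 0.6 × 195 = 117 now, so the away team offers 117, keeping 83.
Round 4 (the home team proposes): the away team can get 83 next round, worth 0.92 × 83 = 76.36 now. The home team offers 76.36 and keeps 200 − 76.36 = 123.64.
Round 3 (the away team proposes): the home team can get 123.64 next round, worth 0.6 × 123.64 = 74.184 now; the away team offers that and keeps 125.816.
Round 2 (the home team proposes): the away team can get 125.816 next round, worth 0.92 × 125.816 = 115.75072 now; the home team offers that and keeps 84.24928.
Round 1 (the away team proposes): the home team can get 84.24928 next round, worth 0.6 × 84.24928 = 50.549568 now. The away team offers 50.549568 and keeps 200 − 50.549568 = 149.450432.

50.55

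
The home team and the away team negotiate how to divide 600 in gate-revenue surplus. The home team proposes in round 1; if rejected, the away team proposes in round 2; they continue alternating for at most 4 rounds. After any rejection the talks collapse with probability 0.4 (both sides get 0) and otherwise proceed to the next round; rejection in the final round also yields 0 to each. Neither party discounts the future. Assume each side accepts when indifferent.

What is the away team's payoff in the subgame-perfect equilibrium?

273.6

Round 4 (the away team proposes): the home team will accept anything ≥ 0, so the away team offers 0 and keeps 600.
Round 3 (the home team proposes): rejecting gives the away team an expected 0.6 × 600 = 360. The home team offers 360 and keeps 600 − 360 = 240.
Round 2 (the away team proposes): rejecting gives the home team an expected 0.6 × 240 = 144. The away team offers 144 and keeps 600 − 144 = 456.
Round 1 (the home team proposes): rejecting gives the away team an expected 0.6 × 456 = 273.6; the home team offers that and keeps 326.4.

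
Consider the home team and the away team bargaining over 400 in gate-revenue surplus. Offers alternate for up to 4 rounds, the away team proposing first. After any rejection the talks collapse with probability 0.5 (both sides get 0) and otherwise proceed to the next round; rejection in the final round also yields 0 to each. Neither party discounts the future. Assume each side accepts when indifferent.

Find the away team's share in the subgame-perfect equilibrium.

By backward induction:
Round 4 (the home team proposes): rejection yields 0 for the away team; the home team offers 0 and keeps 400.
Round 3 (the away team proposes): rejecting gives the home team an expected 0.5 × 400 = 200; the away team offers that and keeps 200.
Round 2 (the home team proposes): rejecting gives the away team an expected 0.5 × 200 = 100, so the home team offers 100, keeping 300.
Round 1 (the away team proposes): rejecting gives the home team an expected 0.5 × 300 = 150. The away team offers 150 and keeps 400 − 150 = 250.

250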